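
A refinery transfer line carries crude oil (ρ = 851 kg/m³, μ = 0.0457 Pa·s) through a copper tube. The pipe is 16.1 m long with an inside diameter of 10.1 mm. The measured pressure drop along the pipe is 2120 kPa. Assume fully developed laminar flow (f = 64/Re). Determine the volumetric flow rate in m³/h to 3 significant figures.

For laminar flow, f = 64/Re with Re = ρVD/μ, so Darcy-Weisbach reduces to ΔP = 32μLV/D². Solving for V: V = ΔP·D²/(32μL) = 2.12e+06·(0.0101)²/(32·0.0457·16.1) = 9.185 m/s.
Check: Re = ρVD/μ = 851·9.185·0.0101/0.0457 = 1728 < 2300, so the laminar assumption holds.
Q = V·A = 9.185·(π/4·0.0101²) = 0.0007359 m³/s = 2.65 m³/h.

Q ≈ 2.65 m³/h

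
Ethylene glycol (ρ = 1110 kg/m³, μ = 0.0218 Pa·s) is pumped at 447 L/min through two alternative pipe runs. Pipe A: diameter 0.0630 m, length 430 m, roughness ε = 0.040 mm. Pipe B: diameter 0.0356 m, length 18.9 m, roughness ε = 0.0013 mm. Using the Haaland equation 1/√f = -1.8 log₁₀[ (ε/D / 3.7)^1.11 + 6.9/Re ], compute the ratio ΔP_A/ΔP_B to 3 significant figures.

Pipe A: V = Q/A = 0.00745/0.003117 = 2.39 m/s; Re = 7666; ε/D = 0.000635; Haaland → f = 0.03395; ΔP_A = f(L/D)(ρV²/2) = 7.347e+05 Pa.
Pipe B: V = Q/A = 0.00745/0.0009954 = 7.485 m/s; Re = 1.357e+04; ε/D = 3.65e-05; Haaland → f = 0.02849; ΔP_B = f(L/D)(ρV²/2) = 4.703e+05 Pa.
ΔP_A/ΔP_B = 7.347e+05/4.703e+05 = 1.56.

ΔP_A/ΔP_B ≈ 1.56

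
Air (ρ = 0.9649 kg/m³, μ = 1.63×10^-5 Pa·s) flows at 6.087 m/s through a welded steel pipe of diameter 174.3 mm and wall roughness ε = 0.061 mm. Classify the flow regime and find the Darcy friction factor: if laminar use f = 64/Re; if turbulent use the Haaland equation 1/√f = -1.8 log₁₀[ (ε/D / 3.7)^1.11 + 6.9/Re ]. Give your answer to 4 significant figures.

Re = ρVD/μ = 0.9649·6.087·0.1743/1.63e-05 = 6.281e+04.
Re > 4000 → turbulent. ε/D = 6.1e-05/0.1743 = 0.00035; Haaland: 1/√f = -1.8 log₁₀[3.41e-05 + 0.00011] = 6.915, so f = 0.02091.

f ≈ 0.02091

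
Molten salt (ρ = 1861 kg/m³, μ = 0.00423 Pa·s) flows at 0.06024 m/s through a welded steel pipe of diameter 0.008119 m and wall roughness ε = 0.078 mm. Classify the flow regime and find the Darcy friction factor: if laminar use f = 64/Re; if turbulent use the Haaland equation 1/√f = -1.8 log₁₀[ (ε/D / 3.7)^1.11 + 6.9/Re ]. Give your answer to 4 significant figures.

Re = ρVD/μ = 1861·0.06024·0.008119/0.00423 = 215.2.
Re < 2300 → laminar, so f = 64/Re = 0.2974 (roughness is irrelevant in laminar flow).

f ≈ 0.2974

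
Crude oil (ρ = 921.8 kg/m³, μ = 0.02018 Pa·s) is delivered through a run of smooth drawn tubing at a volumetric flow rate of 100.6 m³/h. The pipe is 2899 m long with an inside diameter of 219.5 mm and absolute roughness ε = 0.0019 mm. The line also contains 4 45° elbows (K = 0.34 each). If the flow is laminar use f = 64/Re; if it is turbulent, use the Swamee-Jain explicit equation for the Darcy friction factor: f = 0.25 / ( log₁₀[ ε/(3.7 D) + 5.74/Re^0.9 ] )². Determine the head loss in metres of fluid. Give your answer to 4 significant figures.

h_f ≈ 12.41 m

Q = 100.6 m³/h = 100.6/3600 = 0.02794 m³/s.
Cross-sectional area A = πD²/4 = π(0.2195)²/4 = 0.03784 m²; mean velocity V = Q/A = 0.02794/0.03784 = 0.7385 m/s.
Reynolds number Re = ρVD/μ = 921.8 · 0.7385 · 0.2195 / 0.0202 = 7404.
Re > 4000 → turbulent. Relative roughness ε/D = 1.9e-06/0.2195 = 8.66e-06. Swamee-Jain: f = 0.25/(log₁₀[8.66e-06/3.7 + 5.74/7404^0.9])² = 0.25/(log₁₀[2.34e-06 + 0.00189])² = 0.25/(-2.723)² = 0.03371.
Total minor-loss coefficient ΣK = 4·0.34 = 1.36.
ΔP = [f·L/D + ΣK]·(ρV²/2) = [0.03371·2899/0.2195 + 1.36]·(921.8·0.7385²/2) = [445.3 + 1.36]·251.4 = 1.123e+05 Pa.
Head loss h_f = ΔP/(ρg) = 1.123e+05/(921.8·9.81) = 12.41 m.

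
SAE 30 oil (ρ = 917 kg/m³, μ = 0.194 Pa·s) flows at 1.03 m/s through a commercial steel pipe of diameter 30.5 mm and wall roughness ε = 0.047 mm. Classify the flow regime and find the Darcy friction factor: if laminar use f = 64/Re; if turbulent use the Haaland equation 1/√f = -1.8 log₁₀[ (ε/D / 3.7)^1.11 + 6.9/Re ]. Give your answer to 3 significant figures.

Re = ρVD/μ = 917·1.03·0.0305/0.194 = 148.5.
Re < 2300 → laminar, so f = 64/Re = 0.431 (roughness is irrelevant in laminar flow).

f ≈ 0.431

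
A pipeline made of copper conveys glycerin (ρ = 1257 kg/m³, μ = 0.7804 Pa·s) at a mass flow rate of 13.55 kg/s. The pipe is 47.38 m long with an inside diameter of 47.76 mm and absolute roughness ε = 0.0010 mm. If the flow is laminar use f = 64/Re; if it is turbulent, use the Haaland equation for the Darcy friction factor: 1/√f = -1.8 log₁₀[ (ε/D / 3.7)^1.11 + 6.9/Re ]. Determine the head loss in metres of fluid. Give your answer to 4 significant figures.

h_f ≈ 253.1 m

A = πD²/4 = π(0.04776)²/4 = 0.001792 m²; mean velocity V = ṁ/(ρA) = 13.55/(1257 · 0.001792) = 6.017 m/s.
Reynolds number Re = ρVD/μ = 1257 · 6.017 · 0.04776 / 0.78 = 462.9.
Re < 2300 → laminar flow, so f = 64/Re = 64/462.9 = 0.1383 (the turbulent correlation is not needed).
Darcy-Weisbach: ΔP = f(L/D)(ρV²/2) = 0.1383·(47.38/0.04776)·(1257·6.017²/2) = 0.1383·992·2.275e+04 = 3.121e+06 Pa.
Head loss h_f = ΔP/(ρg) = 3.121e+06/(1257·9.81) = 253.1 m.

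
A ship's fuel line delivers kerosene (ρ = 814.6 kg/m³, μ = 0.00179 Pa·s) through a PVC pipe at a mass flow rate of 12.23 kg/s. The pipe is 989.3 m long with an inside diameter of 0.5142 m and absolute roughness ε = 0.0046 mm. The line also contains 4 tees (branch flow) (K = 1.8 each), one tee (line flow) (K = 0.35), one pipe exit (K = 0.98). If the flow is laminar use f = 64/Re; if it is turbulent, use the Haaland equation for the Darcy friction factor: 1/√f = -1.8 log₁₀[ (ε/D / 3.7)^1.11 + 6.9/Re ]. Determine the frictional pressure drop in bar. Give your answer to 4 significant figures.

ΔP ≈ 0.001282 bar

A = πD²/4 = π(0.5142)²/4 = 0.2077 m²; mean velocity V = ṁ/(ρA) = 12.23/(814.6 · 0.2077) = 0.0723 m/s.
Reynolds number Re = ρVD/μ = 814.6 · 0.0723 · 0.5142 / 0.00179 = 1.692e+04.
Re > 4000 → turbulent. Relative roughness ε/D = 4.6e-06/0.5142 = 8.95e-06. Haaland: 1/√f = -1.8 log₁₀[(8.95e-06/3.7)^1.11 + 6.9/1.692e+04] = -1.8 log₁₀[5.83e-07 + 0.000408] = 6.1, so f = 0.02687.
Total minor-loss coefficient ΣK = 4·1.8 + 1·0.35 + 1·0.98 = 8.53.
ΔP = [f·L/D + ΣK]·(ρV²/2) = [0.02687·989.3/0.5142 + 8.53]·(814.6·0.0723²/2) = [51.71 + 8.53]·2.129 = 128.2 Pa.
ΔP = 128.2 Pa = 0.001282 bar.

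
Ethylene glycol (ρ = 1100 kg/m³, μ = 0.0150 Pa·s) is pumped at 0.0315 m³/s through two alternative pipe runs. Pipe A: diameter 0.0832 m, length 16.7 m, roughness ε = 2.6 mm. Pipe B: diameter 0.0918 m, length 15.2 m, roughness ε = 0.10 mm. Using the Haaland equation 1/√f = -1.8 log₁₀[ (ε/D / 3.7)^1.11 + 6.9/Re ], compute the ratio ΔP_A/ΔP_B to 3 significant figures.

ΔP_A/ΔP_B ≈ 4.15

Pipe A: V = Q/A = 0.0315/0.005437 = 5.794 m/s; Re = 3.535e+04; ε/D = 0.0312; Haaland → f = 0.05912; ΔP_A = f(L/D)(ρV²/2) = 2.191e+05 Pa.
Pipe B: V = Q/A = 0.0315/0.006619 = 4.759 m/s; Re = 3.204e+04; ε/D = 0.00109; Haaland → f = 0.02557; ΔP_B = f(L/D)(ρV²/2) = 5.275e+04 Pa.
ΔP_A/ΔP_B = 2.191e+05/5.275e+04 = 4.15.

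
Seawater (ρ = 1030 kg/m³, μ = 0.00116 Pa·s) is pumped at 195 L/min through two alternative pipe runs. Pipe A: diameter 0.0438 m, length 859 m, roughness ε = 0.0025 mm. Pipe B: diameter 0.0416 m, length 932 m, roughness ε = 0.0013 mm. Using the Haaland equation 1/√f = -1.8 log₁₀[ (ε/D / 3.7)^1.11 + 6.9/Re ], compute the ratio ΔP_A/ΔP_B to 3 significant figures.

Pipe A: V = Q/A = 0.00325/0.001507 = 2.157 m/s; Re = 8.389e+04; ε/D = 5.71e-05; Haaland → f = 0.01871; ΔP_A = f(L/D)(ρV²/2) = 8.793e+05 Pa.
Pipe B: V = Q/A = 0.00325/0.001359 = 2.391 m/s; Re = 8.832e+04; ε/D = 3.13e-05; Haaland → f = 0.01841; ΔP_B = f(L/D)(ρV²/2) = 1.215e+06 Pa.
ΔP_A/ΔP_B = 8.793e+05/1.215e+06 = 0.724.

ΔP_A/ΔP_B ≈ 0.724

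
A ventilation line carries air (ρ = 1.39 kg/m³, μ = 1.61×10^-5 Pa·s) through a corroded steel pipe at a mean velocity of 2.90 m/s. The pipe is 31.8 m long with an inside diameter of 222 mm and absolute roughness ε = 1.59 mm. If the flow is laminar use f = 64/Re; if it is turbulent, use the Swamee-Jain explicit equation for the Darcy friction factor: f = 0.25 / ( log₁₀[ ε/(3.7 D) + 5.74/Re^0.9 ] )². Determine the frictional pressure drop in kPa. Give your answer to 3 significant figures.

Reynolds number Re = ρVD/μ = 1.39 · 2.9 · 0.222 / 1.61e-05 = 5.558e+04.
Re > 4000 → turbulent. Relative roughness ε/D = 0.00159/0.222 = 0.00716. Swamee-Jain: f = 0.25/(log₁₀[0.00716/3.7 + 5.74/5.558e+04^0.9])² = 0.25/(log₁₀[0.00194 + 0.000308])² = 0.25/(-2.649)² = 0.03563.
Darcy-Weisbach: ΔP = f(L/D)(ρV²/2) = 0.03563·(31.8/0.222)·(1.39·2.9²/2) = 0.03563·143.2·5.845 = 29.83 Pa.
ΔP = 29.83 Pa = 0.0298 kPa.

ΔP ≈ 0.0298 kPa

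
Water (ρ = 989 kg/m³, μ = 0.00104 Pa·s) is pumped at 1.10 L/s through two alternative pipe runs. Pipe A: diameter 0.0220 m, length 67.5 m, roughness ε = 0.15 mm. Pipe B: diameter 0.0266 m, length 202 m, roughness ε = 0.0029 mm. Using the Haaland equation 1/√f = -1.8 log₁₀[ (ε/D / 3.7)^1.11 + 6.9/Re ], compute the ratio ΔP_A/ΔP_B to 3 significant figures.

Pipe A: V = Q/A = 0.0011/0.0003801 = 2.894 m/s; Re = 6.054e+04; ε/D = 0.00682; Haaland → f = 0.03465; ΔP_A = f(L/D)(ρV²/2) = 4.402e+05 Pa.
Pipe B: V = Q/A = 0.0011/0.0005557 = 1.979 m/s; Re = 5.007e+04; ε/D = 0.000109; Haaland → f = 0.02102; ΔP_B = f(L/D)(ρV²/2) = 3.092e+05 Pa.
ΔP_A/ΔP_B = 4.402e+05/3.092e+05 = 1.42.

ΔP_A/ΔP_B ≈ 1.42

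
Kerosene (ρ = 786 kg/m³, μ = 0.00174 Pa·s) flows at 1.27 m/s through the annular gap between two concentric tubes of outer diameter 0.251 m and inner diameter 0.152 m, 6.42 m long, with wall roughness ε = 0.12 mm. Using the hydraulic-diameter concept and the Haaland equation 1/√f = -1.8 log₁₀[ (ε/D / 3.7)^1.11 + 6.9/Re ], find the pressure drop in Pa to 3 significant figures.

Hydraulic diameter D_h = 4A/P = D_o - D_i = 0.251 - 0.152 = 0.099 m.
Re = ρVD_h/μ = 786·1.27·0.099/0.00174 = 5.68e+04.
ε/D_h = 0.00012/0.099 = 0.00121; Haaland gives 1/√f = -1.8 log₁₀[0.000136+0.000121] = 6.462, so f = 0.02395.
ΔP = f(L/D_h)(ρV²/2) = 0.02395·6.42/0.099·633.9 = 984.4 Pa.

ΔP ≈ 984 Pa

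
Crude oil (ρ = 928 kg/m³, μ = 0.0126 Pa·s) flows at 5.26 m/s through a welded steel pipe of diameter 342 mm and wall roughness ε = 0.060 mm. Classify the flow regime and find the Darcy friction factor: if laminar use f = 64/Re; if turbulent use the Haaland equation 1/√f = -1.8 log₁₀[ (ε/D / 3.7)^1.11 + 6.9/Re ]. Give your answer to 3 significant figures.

f ≈ 0.0178

Re = ρVD/μ = 928·5.26·0.342/0.0126 = 1.325e+05.
Re > 4000 → turbulent. ε/D = 6e-05/0.342 = 0.000175; Haaland: 1/√f = -1.8 log₁₀[1.59e-05 + 5.21e-05] = 7.502, so f = 0.01777.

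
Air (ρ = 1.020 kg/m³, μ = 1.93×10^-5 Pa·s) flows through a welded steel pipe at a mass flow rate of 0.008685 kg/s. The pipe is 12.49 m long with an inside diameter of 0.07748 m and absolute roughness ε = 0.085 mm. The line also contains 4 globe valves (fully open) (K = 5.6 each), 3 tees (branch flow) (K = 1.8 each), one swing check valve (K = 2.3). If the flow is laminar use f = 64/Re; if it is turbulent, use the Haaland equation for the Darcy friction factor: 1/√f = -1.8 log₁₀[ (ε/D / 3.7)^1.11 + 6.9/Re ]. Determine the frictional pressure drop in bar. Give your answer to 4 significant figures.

A = πD²/4 = π(0.07748)²/4 = 0.004715 m²; mean velocity V = ṁ/(ρA) = 0.008685/(1.02 · 0.004715) = 1.806 m/s.
Reynolds number Re = ρVD/μ = 1.02 · 1.806 · 0.07748 / 1.93e-05 = 7395.
Re > 4000 → turbulent. Relative roughness ε/D = 8.5e-05/0.07748 = 0.0011. Haaland: 1/√f = -1.8 log₁₀[(0.0011/3.7)^1.11 + 6.9/7395] = -1.8 log₁₀[0.000121 + 0.000933] = 5.359, so f = 0.03483.
Total minor-loss coefficient ΣK = 4·5.6 + 3·1.8 + 1·2.3 = 30.1.
ΔP = [f·L/D + ΣK]·(ρV²/2) = [0.03483·12.49/0.07748 + 30.1]·(1.02·1.806²/2) = [5.614 + 30.1]·1.663 = 59.4 Pa.
ΔP = 59.4 Pa = 5.940×10^-4 bar.

ΔP ≈ 5.940×10^-4 bar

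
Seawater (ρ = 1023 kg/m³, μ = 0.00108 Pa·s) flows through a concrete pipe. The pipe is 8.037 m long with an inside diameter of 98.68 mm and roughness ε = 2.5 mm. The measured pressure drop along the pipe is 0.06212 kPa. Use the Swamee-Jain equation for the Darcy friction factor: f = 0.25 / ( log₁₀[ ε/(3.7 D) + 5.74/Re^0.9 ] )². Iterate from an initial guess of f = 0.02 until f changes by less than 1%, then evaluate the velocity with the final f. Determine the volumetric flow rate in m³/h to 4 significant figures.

Rearranging Darcy-Weisbach: V = √(2·ΔP·D/(f·L·ρ)). With ε/D = 0.0025/0.09868 = 0.0253, iterate starting from f = 0.02:
  f = 0.02 → V = √(2·62.12·0.09868/(0.02·8.037·1023)) = 0.2731 m/s; Re = ρVD/μ = 2.552e+04; f → 0.05527
  f = 0.05527 → V = 0.1643 m/s; Re = 1.535e+04; f → 0.05635
  f = 0.05635 → V = 0.1627 m/s; Re = 1.521e+04; f → 0.05637
Converged (Δf/f < 1%). With the final f = 0.05637: V = √(2·62.12·0.09868/(0.05637·8.037·1023)) = 0.1626 m/s.
Q = V·A = 0.1626·(π/4·0.09868²) = 0.001244 m³/s = 4.478 m³/h.

Q ≈ 4.478 m³/h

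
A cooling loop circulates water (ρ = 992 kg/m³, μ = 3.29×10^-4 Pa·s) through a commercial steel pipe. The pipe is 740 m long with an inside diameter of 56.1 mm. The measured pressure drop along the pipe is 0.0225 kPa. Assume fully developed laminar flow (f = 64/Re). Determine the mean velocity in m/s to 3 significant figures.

V ≈ 0.00909 m/s

For laminar flow, f = 64/Re with Re = ρVD/μ, so Darcy-Weisbach reduces to ΔP = 32μLV/D². Solving for V: V = ΔP·D²/(32μL) = 22.5·(0.0561)²/(32·0.000329·740) = 0.009089 m/s.
Check: Re = ρVD/μ = 992·0.009089·0.0561/0.000329 = 1537 < 2300, so the laminar assumption holds.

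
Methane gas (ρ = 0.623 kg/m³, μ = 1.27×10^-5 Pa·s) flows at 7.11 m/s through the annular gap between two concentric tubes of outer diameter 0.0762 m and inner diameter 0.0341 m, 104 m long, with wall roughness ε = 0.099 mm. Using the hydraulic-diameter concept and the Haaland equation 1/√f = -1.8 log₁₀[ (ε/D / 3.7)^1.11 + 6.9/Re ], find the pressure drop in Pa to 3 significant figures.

ΔP ≈ 1230 Pa

Hydraulic diameter D_h = 4A/P = D_o - D_i = 0.0762 - 0.0341 = 0.0421 m.
Re = ρVD_h/μ = 0.623·7.11·0.0421/1.27e-05 = 1.468e+04.
ε/D_h = 9.9e-05/0.0421 = 0.00235; Haaland gives 1/√f = -1.8 log₁₀[0.000283+0.00047] = 5.622, so f = 0.03164.
ΔP = f(L/D_h)(ρV²/2) = 0.03164·104/0.0421·15.75 = 1231 Pa.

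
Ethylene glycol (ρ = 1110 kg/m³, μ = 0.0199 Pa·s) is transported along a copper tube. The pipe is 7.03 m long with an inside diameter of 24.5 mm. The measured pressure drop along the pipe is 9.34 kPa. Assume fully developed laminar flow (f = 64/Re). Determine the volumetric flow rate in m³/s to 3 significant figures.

Q ≈ 5.90×10^-4 m³/s

For laminar flow, f = 64/Re with Re = ρVD/μ, so Darcy-Weisbach reduces to ΔP = 32μLV/D². Solving for V: V = ΔP·D²/(32μL) = 9340·(0.0245)²/(32·0.0199·7.03) = 1.252 m/s.
Check: Re = ρVD/μ = 1110·1.252·0.0245/0.0199 = 1711 < 2300, so the laminar assumption holds.
Q = V·A = 1.252·(π/4·0.0245²) = 0.0005904 m³/s = 5.90×10^-4 m³/s.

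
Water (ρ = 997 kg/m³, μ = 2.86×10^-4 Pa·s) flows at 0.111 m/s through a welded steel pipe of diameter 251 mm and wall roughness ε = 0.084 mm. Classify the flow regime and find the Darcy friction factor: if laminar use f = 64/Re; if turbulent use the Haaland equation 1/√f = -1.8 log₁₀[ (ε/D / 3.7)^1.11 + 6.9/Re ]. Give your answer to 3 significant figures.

f ≈ 0.0194

Re = ρVD/μ = 997·0.111·0.251/0.000286 = 9.712e+04.
Re > 4000 → turbulent. ε/D = 8.4e-05/0.251 = 0.000335; Haaland: 1/√f = -1.8 log₁₀[3.25e-05 + 7.1e-05] = 7.173, so f = 0.01944.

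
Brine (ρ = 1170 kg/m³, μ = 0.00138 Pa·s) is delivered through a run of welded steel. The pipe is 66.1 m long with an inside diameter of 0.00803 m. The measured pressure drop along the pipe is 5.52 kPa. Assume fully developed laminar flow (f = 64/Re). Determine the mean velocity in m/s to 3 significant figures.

V ≈ 0.122 m/s

For laminar flow, f = 64/Re with Re = ρVD/μ, so Darcy-Weisbach reduces to ΔP = 32μLV/D². Solving for V: V = ΔP·D²/(32μL) = 5520·(0.00803)²/(32·0.00138·66.1) = 0.1219 m/s.
Check: Re = ρVD/μ = 1170·0.1219·0.00803/0.00138 = 830.2 < 2300, so the laminar assumption holds.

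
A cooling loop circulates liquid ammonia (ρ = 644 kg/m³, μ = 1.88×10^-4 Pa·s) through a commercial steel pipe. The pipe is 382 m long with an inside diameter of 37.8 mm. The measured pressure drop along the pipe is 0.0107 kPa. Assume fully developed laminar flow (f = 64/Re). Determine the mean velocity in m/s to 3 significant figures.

V ≈ 0.00665 m/s

For laminar flow, f = 64/Re with Re = ρVD/μ, so Darcy-Weisbach reduces to ΔP = 32μLV/D². Solving for V: V = ΔP·D²/(32μL) = 10.7·(0.0378)²/(32·0.000188·382) = 0.006653 m/s.
Check: Re = ρVD/μ = 644·0.006653·0.0378/0.000188 = 861.4 < 2300, so the laminar assumption holds.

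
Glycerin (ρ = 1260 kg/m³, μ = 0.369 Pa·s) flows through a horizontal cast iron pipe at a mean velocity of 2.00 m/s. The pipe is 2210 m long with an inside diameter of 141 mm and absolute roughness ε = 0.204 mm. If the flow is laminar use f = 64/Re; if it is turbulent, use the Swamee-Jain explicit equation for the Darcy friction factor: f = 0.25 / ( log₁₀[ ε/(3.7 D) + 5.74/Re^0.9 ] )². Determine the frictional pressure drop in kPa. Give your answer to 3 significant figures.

ΔP ≈ 2630 kPa

Reynolds number Re = ρVD/μ = 1260 · 2 · 0.141 / 0.369 = 962.9.
Re < 2300 → laminar flow, so f = 64/Re = 64/962.9 = 0.06646 (the turbulent correlation is not needed).
Darcy-Weisbach: ΔP = f(L/D)(ρV²/2) = 0.06646·(2210/0.141)·(1260·2²/2) = 0.06646·1.567e+04·2520 = 2.625e+06 Pa.
ΔP = 2.625e+06 Pa = 2630 kPa.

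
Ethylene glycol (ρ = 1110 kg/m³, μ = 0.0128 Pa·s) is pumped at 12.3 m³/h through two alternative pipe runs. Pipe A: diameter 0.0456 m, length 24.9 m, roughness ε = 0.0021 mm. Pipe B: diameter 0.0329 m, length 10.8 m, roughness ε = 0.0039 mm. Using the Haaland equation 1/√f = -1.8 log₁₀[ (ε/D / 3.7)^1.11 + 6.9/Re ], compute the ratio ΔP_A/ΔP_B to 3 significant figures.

Pipe A: V = Q/A = 0.003417/0.001633 = 2.092 m/s; Re = 8273; ε/D = 4.61e-05; Haaland → f = 0.0326; ΔP_A = f(L/D)(ρV²/2) = 4.324e+04 Pa.
Pipe B: V = Q/A = 0.003417/0.0008501 = 4.019 m/s; Re = 1.147e+04; ε/D = 0.000119; Haaland → f = 0.02989; ΔP_B = f(L/D)(ρV²/2) = 8.797e+04 Pa.
ΔP_A/ΔP_B = 4.324e+04/8.797e+04 = 0.492.

ΔP_A/ΔP_B ≈ 0.492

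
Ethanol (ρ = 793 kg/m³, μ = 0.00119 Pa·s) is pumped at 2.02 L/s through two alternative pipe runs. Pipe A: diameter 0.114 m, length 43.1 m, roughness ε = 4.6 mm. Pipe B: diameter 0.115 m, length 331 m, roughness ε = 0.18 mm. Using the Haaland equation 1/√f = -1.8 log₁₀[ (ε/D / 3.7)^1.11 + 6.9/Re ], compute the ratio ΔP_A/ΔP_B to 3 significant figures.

Pipe A: V = Q/A = 0.00202/0.01021 = 0.1979 m/s; Re = 1.503e+04; ε/D = 0.0404; Haaland → f = 0.06682; ΔP_A = f(L/D)(ρV²/2) = 392.3 Pa.
Pipe B: V = Q/A = 0.00202/0.01039 = 0.1945 m/s; Re = 1.49e+04; ε/D = 0.00157; Haaland → f = 0.0303; ΔP_B = f(L/D)(ρV²/2) = 1308 Pa.
ΔP_A/ΔP_B = 392.3/1308 = 0.300.

ΔP_A/ΔP_B ≈ 0.300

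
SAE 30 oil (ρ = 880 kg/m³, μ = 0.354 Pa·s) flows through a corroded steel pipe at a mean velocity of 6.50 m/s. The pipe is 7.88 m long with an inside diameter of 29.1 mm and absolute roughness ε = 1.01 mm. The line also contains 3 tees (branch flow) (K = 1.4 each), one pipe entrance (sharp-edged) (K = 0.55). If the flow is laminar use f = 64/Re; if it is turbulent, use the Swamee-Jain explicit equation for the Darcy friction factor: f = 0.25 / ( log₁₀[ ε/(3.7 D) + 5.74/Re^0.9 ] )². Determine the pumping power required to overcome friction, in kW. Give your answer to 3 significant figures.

Reynolds number Re = ρVD/μ = 880 · 6.5 · 0.0291 / 0.354 = 470.2.
Re < 2300 → laminar flow, so f = 64/Re = 64/470.2 = 0.1361 (the turbulent correlation is not needed).
Total minor-loss coefficient ΣK = 3·1.4 + 1·0.55 = 4.75.
ΔP = [f·L/D + ΣK]·(ρV²/2) = [0.1361·7.88/0.0291 + 4.75]·(880·6.5²/2) = [36.86 + 4.75]·1.859e+04 = 7.735e+05 Pa.
Q = V·A = 6.5·0.0006651 = 0.004323 m³/s.
Pumping power P = QΔP = 0.004323·7.735e+05 = 3344 W = 3.34 kW.

P ≈ 3.34 kW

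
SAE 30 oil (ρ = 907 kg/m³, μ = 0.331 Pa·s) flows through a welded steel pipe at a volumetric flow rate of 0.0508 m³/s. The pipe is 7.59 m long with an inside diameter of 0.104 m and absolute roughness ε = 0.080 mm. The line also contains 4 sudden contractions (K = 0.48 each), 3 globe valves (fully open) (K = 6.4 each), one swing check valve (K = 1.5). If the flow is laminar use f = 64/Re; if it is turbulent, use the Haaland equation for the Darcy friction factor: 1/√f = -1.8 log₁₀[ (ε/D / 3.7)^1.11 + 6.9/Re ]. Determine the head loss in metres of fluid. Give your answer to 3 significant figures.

h_f ≈ 46.2 m

Cross-sectional area A = πD²/4 = π(0.104)²/4 = 0.008495 m²; mean velocity V = Q/A = 0.0508/0.008495 = 5.98 m/s.
Reynolds number Re = ρVD/μ = 907 · 5.98 · 0.104 / 0.331 = 1704.
Re < 2300 → laminar flow, so f = 64/Re = 64/1704 = 0.03755 (the turbulent correlation is not needed).
Total minor-loss coefficient ΣK = 4·0.48 + 3·6.4 + 1·1.5 = 22.6.
ΔP = [f·L/D + ΣK]·(ρV²/2) = [0.03755·7.59/0.104 + 22.6]·(907·5.98²/2) = [2.741 + 22.6]·1.622e+04 = 4.113e+05 Pa.
Head loss h_f = ΔP/(ρg) = 4.113e+05/(907·9.81) = 46.2 m.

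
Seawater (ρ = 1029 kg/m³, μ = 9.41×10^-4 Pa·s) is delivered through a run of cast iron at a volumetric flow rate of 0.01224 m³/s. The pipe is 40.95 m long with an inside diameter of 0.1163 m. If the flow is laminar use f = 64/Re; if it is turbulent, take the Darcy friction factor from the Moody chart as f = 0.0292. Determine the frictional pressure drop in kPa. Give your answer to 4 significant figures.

ΔP ≈ 7.023 kPa

Cross-sectional area A = πD²/4 = π(0.1163)²/4 = 0.01062 m²; mean velocity V = Q/A = 0.01224/0.01062 = 1.152 m/s.
Reynolds number Re = ρVD/μ = 1029 · 1.152 · 0.1163 / 0.000941 = 1.465e+05.
Re > 4000 → turbulent; use the Moody-chart value f = 0.0292.
Darcy-Weisbach: ΔP = f(L/D)(ρV²/2) = 0.0292·(40.95/0.1163)·(1029·1.152²/2) = 0.0292·352.1·683 = 7023 Pa.
ΔP = 7023 Pa = 7.023 kPa.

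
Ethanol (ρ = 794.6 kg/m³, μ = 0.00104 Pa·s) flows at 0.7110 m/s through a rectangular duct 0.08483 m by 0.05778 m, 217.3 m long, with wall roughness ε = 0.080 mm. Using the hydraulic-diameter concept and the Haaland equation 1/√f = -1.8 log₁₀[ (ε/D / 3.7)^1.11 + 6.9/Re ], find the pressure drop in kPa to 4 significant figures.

Hydraulic diameter D_h = 4A/P = 4·(0.08483·0.05778)/(2·(0.08483+0.05778)) = 0.01961/0.2852 = 0.06874 m.
Re = ρVD_h/μ = 794.6·0.711·0.06874/0.00104 = 3.734e+04.
ε/D_h = 8e-05/0.06874 = 0.00116; Haaland gives 1/√f = -1.8 log₁₀[0.00013+0.000185] = 6.305, so f = 0.02516.
ΔP = f(L/D_h)(ρV²/2) = 0.02516·217.3/0.06874·200.8 = 1.597e+04 Pa.
ΔP = 15.97 kPa.

ΔP ≈ 15.97 kPa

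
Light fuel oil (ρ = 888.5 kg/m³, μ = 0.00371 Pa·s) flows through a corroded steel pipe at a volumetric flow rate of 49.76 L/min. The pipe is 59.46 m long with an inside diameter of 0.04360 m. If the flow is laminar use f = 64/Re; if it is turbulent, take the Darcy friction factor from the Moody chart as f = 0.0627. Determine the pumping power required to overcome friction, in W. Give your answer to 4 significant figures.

P ≈ 9.721 W

Q = 49.76 L/min = 49.76/60000 = 0.0008293 m³/s.
Cross-sectional area A = πD²/4 = π(0.0436)²/4 = 0.001493 m²; mean velocity V = Q/A = 0.0008293/0.001493 = 0.5555 m/s.
Reynolds number Re = ρVD/μ = 888.5 · 0.5555 · 0.0436 / 0.00371 = 5800.
Re > 4000 → turbulent; use the Moody-chart value f = 0.0627.
Darcy-Weisbach: ΔP = f(L/D)(ρV²/2) = 0.0627·(59.46/0.0436)·(888.5·0.5555²/2) = 0.0627·1364·137.1 = 1.172e+04 Pa.
Pumping power P = QΔP = 0.0008293·1.172e+04 = 9.7206 W = 9.721 W.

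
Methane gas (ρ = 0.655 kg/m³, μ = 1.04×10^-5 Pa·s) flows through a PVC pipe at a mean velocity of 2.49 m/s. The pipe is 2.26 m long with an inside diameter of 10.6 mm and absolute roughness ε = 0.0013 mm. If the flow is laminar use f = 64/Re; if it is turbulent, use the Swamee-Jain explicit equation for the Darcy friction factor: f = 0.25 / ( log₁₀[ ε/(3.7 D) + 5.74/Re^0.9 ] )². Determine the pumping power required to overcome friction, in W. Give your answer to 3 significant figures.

P ≈ 0.00366 W

Reynolds number Re = ρVD/μ = 0.655 · 2.49 · 0.0106 / 1.04e-05 = 1662.
Re < 2300 → laminar flow, so f = 64/Re = 64/1662 = 0.0385 (the turbulent correlation is not needed).
Darcy-Weisbach: ΔP = f(L/D)(ρV²/2) = 0.0385·(2.26/0.0106)·(0.655·2.49²/2) = 0.0385·213.2·2.031 = 16.67 Pa.
Q = V·A = 2.49·8.825e-05 = 0.0002197 m³/s.
Pumping power P = QΔP = 0.0002197·16.67 = 0.003663 W = 0.00366 W.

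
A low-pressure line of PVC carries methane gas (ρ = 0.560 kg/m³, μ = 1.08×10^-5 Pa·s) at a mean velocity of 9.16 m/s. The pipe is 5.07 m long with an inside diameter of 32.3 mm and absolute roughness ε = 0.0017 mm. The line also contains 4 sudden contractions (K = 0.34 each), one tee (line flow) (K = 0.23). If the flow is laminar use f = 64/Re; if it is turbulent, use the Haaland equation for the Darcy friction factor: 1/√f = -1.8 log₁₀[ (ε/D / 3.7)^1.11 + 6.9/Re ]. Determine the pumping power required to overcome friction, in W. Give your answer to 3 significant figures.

Reynolds number Re = ρVD/μ = 0.56 · 9.16 · 0.0323 / 1.08e-05 = 1.534e+04.
Re > 4000 → turbulent. Relative roughness ε/D = 1.7e-06/0.0323 = 5.26e-05. Haaland: 1/√f = -1.8 log₁₀[(5.26e-05/3.7)^1.11 + 6.9/1.534e+04] = -1.8 log₁₀[4.17e-06 + 0.00045] = 6.017, so f = 0.02762.
Total minor-loss coefficient ΣK = 4·0.34 + 1·0.23 = 1.59.
ΔP = [f·L/D + ΣK]·(ρV²/2) = [0.02762·5.07/0.0323 + 1.59]·(0.56·9.16²/2) = [4.335 + 1.59]·23.49 = 139.2 Pa.
Q = V·A = 9.16·0.0008194 = 0.007506 m³/s.
Pumping power P = QΔP = 0.007506·139.2 = 1.045 W = 1.04 W.

P ≈ 1.04 W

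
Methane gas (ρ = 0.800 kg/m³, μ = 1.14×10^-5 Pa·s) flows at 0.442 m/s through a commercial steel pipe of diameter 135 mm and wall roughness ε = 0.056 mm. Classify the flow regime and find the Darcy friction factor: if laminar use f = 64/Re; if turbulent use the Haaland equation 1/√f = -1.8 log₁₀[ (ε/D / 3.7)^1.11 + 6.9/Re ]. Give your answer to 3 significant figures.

f ≈ 0.0402

Re = ρVD/μ = 0.8·0.442·0.135/1.14e-05 = 4187.
Re > 4000 → turbulent. ε/D = 5.6e-05/0.135 = 0.000415; Haaland: 1/√f = -1.8 log₁₀[4.12e-05 + 0.00165] = 4.99, so f = 0.04016.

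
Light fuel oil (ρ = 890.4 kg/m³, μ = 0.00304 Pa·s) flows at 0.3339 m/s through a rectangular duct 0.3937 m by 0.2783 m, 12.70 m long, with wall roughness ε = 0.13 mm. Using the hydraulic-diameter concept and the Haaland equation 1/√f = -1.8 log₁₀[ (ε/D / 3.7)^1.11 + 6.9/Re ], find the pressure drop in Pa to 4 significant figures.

Hydraulic diameter D_h = 4A/P = 4·(0.3937·0.2783)/(2·(0.3937+0.2783)) = 0.4383/1.344 = 0.3261 m.
Re = ρVD_h/μ = 890.4·0.3339·0.3261/0.00304 = 3.189e+04.
ε/D_h = 0.00013/0.3261 = 0.000399; Haaland gives 1/√f = -1.8 log₁₀[3.94e-05+0.000216] = 6.466, so f = 0.02392.
ΔP = f(L/D_h)(ρV²/2) = 0.02392·12.7/0.3261·49.63 = 46.24 Pa.

ΔP ≈ 46.24 Pa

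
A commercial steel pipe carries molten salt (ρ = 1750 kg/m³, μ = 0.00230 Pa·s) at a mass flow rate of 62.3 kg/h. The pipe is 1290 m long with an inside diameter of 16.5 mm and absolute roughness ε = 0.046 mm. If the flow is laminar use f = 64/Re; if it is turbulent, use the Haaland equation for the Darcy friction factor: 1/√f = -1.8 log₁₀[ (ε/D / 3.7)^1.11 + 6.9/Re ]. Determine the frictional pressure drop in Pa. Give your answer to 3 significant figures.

ΔP ≈ 16100 Pa

ṁ = 62.3 kg/h = 62.3/3600 = 0.01731 kg/s.
A = πD²/4 = π(0.0165)²/4 = 0.0002138 m²; mean velocity V = ṁ/(ρA) = 0.01731/(1750 · 0.0002138) = 0.04625 m/s.
Reynolds number Re = ρVD/μ = 1750 · 0.04625 · 0.0165 / 0.0023 = 580.6.
Re < 2300 → laminar flow, so f = 64/Re = 64/580.6 = 0.1102 (the turbulent correlation is not needed).
Darcy-Weisbach: ΔP = f(L/D)(ρV²/2) = 0.1102·(1290/0.0165)·(1750·0.04625²/2) = 0.1102·7.818e+04·1.871 = 1.613e+04 Pa.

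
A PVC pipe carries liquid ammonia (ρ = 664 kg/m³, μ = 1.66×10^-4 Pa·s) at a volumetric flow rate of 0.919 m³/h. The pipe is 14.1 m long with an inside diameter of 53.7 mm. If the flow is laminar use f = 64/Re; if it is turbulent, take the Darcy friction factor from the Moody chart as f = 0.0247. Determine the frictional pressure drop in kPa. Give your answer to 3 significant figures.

ΔP ≈ 0.0274 kPa

Q = 0.919 m³/h = 0.919/3600 = 0.0002553 m³/s.
Cross-sectional area A = πD²/4 = π(0.0537)²/4 = 0.002265 m²; mean velocity V = Q/A = 0.0002553/0.002265 = 0.1127 m/s.
Reynolds number Re = ρVD/μ = 664 · 0.1127 · 0.0537 / 0.000166 = 2.421e+04.
Re > 4000 → turbulent; use the Moody-chart value f = 0.0247.
Darcy-Weisbach: ΔP = f(L/D)(ρV²/2) = 0.0247·(14.1/0.0537)·(664·0.1127²/2) = 0.0247·262.6·4.218 = 27.35 Pa.
ΔP = 27.35 Pa = 0.0274 kPa.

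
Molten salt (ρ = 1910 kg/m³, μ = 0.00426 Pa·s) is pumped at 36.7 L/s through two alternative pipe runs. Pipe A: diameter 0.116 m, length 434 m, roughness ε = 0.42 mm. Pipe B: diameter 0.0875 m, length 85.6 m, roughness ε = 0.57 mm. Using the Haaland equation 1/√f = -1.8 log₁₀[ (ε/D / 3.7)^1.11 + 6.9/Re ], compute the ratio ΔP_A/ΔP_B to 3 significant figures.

ΔP_A/ΔP_B ≈ 1.05

Pipe A: V = Q/A = 0.0367/0.01057 = 3.473 m/s; Re = 1.806e+05; ε/D = 0.00362; Haaland → f = 0.02825; ΔP_A = f(L/D)(ρV²/2) = 1.217e+06 Pa.
Pipe B: V = Q/A = 0.0367/0.006013 = 6.103 m/s; Re = 2.394e+05; ε/D = 0.00651; Haaland → f = 0.03333; ΔP_B = f(L/D)(ρV²/2) = 1.16e+06 Pa.
ΔP_A/ΔP_B = 1.217e+06/1.16e+06 = 1.05.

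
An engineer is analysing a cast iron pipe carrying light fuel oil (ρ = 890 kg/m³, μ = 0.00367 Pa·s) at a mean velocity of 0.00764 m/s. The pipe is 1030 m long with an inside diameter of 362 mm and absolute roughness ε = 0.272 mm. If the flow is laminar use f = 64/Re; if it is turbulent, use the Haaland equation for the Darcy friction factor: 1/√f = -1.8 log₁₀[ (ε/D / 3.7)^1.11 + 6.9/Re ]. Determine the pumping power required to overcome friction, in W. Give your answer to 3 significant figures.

P ≈ 0.00555 W

Reynolds number Re = ρVD/μ = 890 · 0.00764 · 0.362 / 0.00367 = 670.7.
Re < 2300 → laminar flow, so f = 64/Re = 64/670.7 = 0.09542 (the turbulent correlation is not needed).
Darcy-Weisbach: ΔP = f(L/D)(ρV²/2) = 0.09542·(1030/0.362)·(890·0.00764²/2) = 0.09542·2845·0.02597 = 7.052 Pa.
Q = V·A = 0.00764·0.1029 = 0.0007863 m³/s.
Pumping power P = QΔP = 0.0007863·7.052 = 0.005545 W = 0.00555 W.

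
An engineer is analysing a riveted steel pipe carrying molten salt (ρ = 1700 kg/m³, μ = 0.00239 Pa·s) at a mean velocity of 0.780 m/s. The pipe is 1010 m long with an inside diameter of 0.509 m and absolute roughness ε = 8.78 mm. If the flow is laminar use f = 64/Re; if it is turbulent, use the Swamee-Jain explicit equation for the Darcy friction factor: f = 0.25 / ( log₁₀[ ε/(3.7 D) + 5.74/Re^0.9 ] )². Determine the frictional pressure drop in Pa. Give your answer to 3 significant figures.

ΔP ≈ 47500 Pa

Reynolds number Re = ρVD/μ = 1700 · 0.78 · 0.509 / 0.00239 = 2.824e+05.
Re > 4000 → turbulent. Relative roughness ε/D = 0.00878/0.509 = 0.0172. Swamee-Jain: f = 0.25/(log₁₀[0.0172/3.7 + 5.74/2.824e+05^0.9])² = 0.25/(log₁₀[0.00466 + 7.13e-05])² = 0.25/(-2.325)² = 0.04625.
Darcy-Weisbach: ΔP = f(L/D)(ρV²/2) = 0.04625·(1010/0.509)·(1700·0.78²/2) = 0.04625·1984·517.1 = 4.746e+04 Pa.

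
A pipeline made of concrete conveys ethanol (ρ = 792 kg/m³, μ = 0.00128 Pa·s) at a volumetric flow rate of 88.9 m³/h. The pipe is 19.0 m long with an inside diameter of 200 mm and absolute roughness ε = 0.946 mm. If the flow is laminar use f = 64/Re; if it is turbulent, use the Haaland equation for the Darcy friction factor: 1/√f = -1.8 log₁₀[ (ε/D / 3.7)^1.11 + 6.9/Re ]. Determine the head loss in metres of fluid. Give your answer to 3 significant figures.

h_f ≈ 0.0922 m

Q = 88.9 m³/h = 88.9/3600 = 0.02469 m³/s.
Cross-sectional area A = πD²/4 = π(0.2)²/4 = 0.03142 m²; mean velocity V = Q/A = 0.02469/0.03142 = 0.786 m/s.
Reynolds number Re = ρVD/μ = 792 · 0.786 · 0.2 / 0.00128 = 9.727e+04.
Re > 4000 → turbulent. Relative roughness ε/D = 0.000946/0.2 = 0.00473. Haaland: 1/√f = -1.8 log₁₀[(0.00473/3.7)^1.11 + 6.9/9.727e+04] = -1.8 log₁₀[0.000614 + 7.09e-05] = 5.695, so f = 0.03083.
Darcy-Weisbach: ΔP = f(L/D)(ρV²/2) = 0.03083·(19/0.2)·(792·0.786²/2) = 0.03083·95·244.7 = 716.6 Pa.
Head loss h_f = ΔP/(ρg) = 716.6/(792·9.81) = 0.0922 m.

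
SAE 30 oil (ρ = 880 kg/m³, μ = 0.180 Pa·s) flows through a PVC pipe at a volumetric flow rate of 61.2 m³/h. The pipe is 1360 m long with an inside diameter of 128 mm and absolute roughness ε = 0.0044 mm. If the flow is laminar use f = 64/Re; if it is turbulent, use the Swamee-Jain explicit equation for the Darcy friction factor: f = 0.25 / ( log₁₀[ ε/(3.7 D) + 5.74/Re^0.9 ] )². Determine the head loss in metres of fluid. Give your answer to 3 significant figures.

Q = 61.2 m³/h = 61.2/3600 = 0.017 m³/s.
Cross-sectional area A = πD²/4 = π(0.128)²/4 = 0.01287 m²; mean velocity V = Q/A = 0.017/0.01287 = 1.321 m/s.
Reynolds number Re = ρVD/μ = 880 · 1.321 · 0.128 / 0.18 = 826.7.
Re < 2300 → laminar flow, so f = 64/Re = 64/826.7 = 0.07741 (the turbulent correlation is not needed).
Darcy-Weisbach: ΔP = f(L/D)(ρV²/2) = 0.07741·(1360/0.128)·(880·1.321²/2) = 0.07741·1.062e+04·767.9 = 6.317e+05 Pa.
Head loss h_f = ΔP/(ρg) = 6.317e+05/(880·9.81) = 73.2 m.

h_f ≈ 73.2 m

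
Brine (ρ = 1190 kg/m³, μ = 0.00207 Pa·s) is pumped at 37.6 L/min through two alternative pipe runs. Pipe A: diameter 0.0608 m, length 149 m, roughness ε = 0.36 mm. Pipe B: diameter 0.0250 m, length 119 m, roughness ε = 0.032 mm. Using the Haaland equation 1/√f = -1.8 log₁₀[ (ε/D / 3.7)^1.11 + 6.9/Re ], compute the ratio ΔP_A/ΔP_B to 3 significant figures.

ΔP_A/ΔP_B ≈ 0.0207

Pipe A: V = Q/A = 0.0006267/0.002903 = 0.2158 m/s; Re = 7544; ε/D = 0.00592; Haaland → f = 0.04026; ΔP_A = f(L/D)(ρV²/2) = 2735 Pa.
Pipe B: V = Q/A = 0.0006267/0.0004909 = 1.277 m/s; Re = 1.835e+04; ε/D = 0.00128; Haaland → f = 0.02862; ΔP_B = f(L/D)(ρV²/2) = 1.321e+05 Pa.
ΔP_A/ΔP_B = 2735/1.321e+05 = 0.0207.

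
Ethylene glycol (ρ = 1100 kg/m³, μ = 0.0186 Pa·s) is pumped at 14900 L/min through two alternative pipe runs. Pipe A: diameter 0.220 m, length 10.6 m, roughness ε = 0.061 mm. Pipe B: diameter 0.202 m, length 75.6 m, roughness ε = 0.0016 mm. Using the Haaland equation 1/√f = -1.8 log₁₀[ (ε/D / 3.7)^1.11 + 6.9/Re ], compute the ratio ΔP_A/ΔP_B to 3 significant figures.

ΔP_A/ΔP_B ≈ 0.0988

Pipe A: V = Q/A = 0.2483/0.03801 = 6.533 m/s; Re = 8.5e+04; ε/D = 0.000277; Haaland → f = 0.0196; ΔP_A = f(L/D)(ρV²/2) = 2.216e+04 Pa.
Pipe B: V = Q/A = 0.2483/0.03205 = 7.749 m/s; Re = 9.257e+04; ε/D = 7.92e-06; Haaland → f = 0.01814; ΔP_B = f(L/D)(ρV²/2) = 2.242e+05 Pa.
ΔP_A/ΔP_B = 2.216e+04/2.242e+05 = 0.0988.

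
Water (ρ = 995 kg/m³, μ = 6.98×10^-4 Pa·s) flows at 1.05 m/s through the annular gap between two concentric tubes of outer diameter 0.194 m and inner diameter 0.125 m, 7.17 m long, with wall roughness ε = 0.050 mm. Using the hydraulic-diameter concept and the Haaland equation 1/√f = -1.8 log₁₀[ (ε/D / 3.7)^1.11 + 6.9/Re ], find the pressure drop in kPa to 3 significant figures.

Hydraulic diameter D_h = 4A/P = D_o - D_i = 0.194 - 0.125 = 0.069 m.
Re = ρVD_h/μ = 995·1.05·0.069/0.000698 = 1.033e+05.
ε/D_h = 5e-05/0.069 = 0.000725; Haaland gives 1/√f = -1.8 log₁₀[7.66e-05+6.68e-05] = 6.918, so f = 0.02089.
ΔP = f(L/D_h)(ρV²/2) = 0.02089·7.17/0.069·548.5 = 1191 Pa.
ΔP = 1.19 kPa.

ΔP ≈ 1.19 kPa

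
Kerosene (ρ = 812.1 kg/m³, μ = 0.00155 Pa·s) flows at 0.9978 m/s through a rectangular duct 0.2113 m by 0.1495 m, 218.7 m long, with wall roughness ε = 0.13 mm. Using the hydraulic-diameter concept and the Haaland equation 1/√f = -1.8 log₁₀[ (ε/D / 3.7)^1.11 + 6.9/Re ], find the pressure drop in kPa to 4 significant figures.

Hydraulic diameter D_h = 4A/P = 4·(0.2113·0.1495)/(2·(0.2113+0.1495)) = 0.1264/0.7216 = 0.1751 m.
Re = ρVD_h/μ = 812.1·0.9978·0.1751/0.00155 = 9.154e+04.
ε/D_h = 0.00013/0.1751 = 0.000742; Haaland gives 1/√f = -1.8 log₁₀[7.87e-05+7.54e-05] = 6.862, so f = 0.02124.
ΔP = f(L/D_h)(ρV²/2) = 0.02124·218.7/0.1751·404.3 = 1.072e+04 Pa.
ΔP = 10.72 kPa.

ΔP ≈ 10.72 kPa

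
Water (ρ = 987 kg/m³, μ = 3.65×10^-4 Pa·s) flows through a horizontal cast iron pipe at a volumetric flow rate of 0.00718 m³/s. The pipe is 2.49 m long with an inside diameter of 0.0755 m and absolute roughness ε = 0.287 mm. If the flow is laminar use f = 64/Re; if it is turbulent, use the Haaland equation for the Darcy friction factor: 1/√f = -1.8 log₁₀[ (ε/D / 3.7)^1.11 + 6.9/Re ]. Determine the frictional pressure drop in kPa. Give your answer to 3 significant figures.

Cross-sectional area A = πD²/4 = π(0.0755)²/4 = 0.004477 m²; mean velocity V = Q/A = 0.00718/0.004477 = 1.604 m/s.
Reynolds number Re = ρVD/μ = 987 · 1.604 · 0.0755 / 0.000365 = 3.274e+05.
Re > 4000 → turbulent. Relative roughness ε/D = 0.000287/0.0755 = 0.0038. Haaland: 1/√f = -1.8 log₁₀[(0.0038/3.7)^1.11 + 6.9/3.274e+05] = -1.8 log₁₀[0.000482 + 2.11e-05] = 5.937, so f = 0.02837.
Darcy-Weisbach: ΔP = f(L/D)(ρV²/2) = 0.02837·(2.49/0.0755)·(987·1.604²/2) = 0.02837·32.98·1269 = 1188 Pa.
ΔP = 1188 Pa = 1.19 kPa.

ΔP ≈ 1.19 kPa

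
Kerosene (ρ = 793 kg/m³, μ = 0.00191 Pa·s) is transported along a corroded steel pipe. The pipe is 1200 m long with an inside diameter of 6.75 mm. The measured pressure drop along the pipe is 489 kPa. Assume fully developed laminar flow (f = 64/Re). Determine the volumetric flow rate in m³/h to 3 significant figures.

Q ≈ 0.0391 m³/h

For laminar flow, f = 64/Re with Re = ρVD/μ, so Darcy-Weisbach reduces to ΔP = 32μLV/D². Solving for V: V = ΔP·D²/(32μL) = 4.89e+05·(0.00675)²/(32·0.00191·1200) = 0.3038 m/s.
Check: Re = ρVD/μ = 793·0.3038·0.00675/0.00191 = 851.3 < 2300, so the laminar assumption holds.
Q = V·A = 0.3038·(π/4·0.00675²) = 1.087e-05 m³/s = 0.0391 m³/h.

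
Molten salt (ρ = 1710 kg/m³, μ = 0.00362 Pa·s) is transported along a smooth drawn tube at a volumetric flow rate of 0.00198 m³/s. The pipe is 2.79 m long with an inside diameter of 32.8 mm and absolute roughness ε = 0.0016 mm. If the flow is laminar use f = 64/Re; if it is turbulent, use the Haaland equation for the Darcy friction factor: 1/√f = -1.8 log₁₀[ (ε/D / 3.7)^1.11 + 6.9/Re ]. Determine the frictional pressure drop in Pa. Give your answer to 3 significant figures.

ΔP ≈ 8940 Pa

Cross-sectional area A = πD²/4 = π(0.0328)²/4 = 0.000845 m²; mean velocity V = Q/A = 0.00198/0.000845 = 2.343 m/s.
Reynolds number Re = ρVD/μ = 1710 · 2.343 · 0.0328 / 0.00362 = 3.631e+04.
Re > 4000 → turbulent. Relative roughness ε/D = 1.6e-06/0.0328 = 4.88e-05. Haaland: 1/√f = -1.8 log₁₀[(4.88e-05/3.7)^1.11 + 6.9/3.631e+04] = -1.8 log₁₀[3.83e-06 + 0.00019] = 6.682, so f = 0.02239.
Darcy-Weisbach: ΔP = f(L/D)(ρV²/2) = 0.02239·(2.79/0.0328)·(1710·2.343²/2) = 0.02239·85.06·4695 = 8943 Pa.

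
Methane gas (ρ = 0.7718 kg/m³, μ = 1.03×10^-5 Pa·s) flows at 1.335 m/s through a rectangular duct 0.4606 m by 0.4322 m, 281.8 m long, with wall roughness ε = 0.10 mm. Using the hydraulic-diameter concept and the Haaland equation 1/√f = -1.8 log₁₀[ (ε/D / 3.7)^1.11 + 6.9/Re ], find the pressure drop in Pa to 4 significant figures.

ΔP ≈ 9.510 Pa

Hydraulic diameter D_h = 4A/P = 4·(0.4606·0.4322)/(2·(0.4606+0.4322)) = 0.7963/1.786 = 0.4459 m.
Re = ρVD_h/μ = 0.7718·1.335·0.4459/1.03e-05 = 4.461e+04.
ε/D_h = 0.0001/0.4459 = 0.000224; Haaland gives 1/√f = -1.8 log₁₀[2.08e-05+0.000155] = 6.76, so f = 0.02188.
ΔP = f(L/D_h)(ρV²/2) = 0.02188·281.8/0.4459·0.6878 = 9.51 Pa.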